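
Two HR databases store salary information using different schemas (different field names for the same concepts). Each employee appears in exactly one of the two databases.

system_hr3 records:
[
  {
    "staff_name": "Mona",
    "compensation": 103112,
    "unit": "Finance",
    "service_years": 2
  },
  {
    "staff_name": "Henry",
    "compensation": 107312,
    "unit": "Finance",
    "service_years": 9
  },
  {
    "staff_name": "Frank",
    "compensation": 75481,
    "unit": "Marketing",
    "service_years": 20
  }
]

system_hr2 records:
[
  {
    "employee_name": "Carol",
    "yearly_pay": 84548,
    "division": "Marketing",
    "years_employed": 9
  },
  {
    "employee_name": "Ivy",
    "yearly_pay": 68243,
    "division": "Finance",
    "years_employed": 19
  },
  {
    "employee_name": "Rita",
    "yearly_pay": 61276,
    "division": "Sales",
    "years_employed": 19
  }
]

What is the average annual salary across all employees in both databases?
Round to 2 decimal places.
83328.67

Schema mapping: "compensation" (system_hr3) = "yearly_pay" (system_hr2) = annual salary

All salaries: [103112, 107312, 75481, 84548, 68243, 61276]
Sum: 499972
Count: 6
Average: 499972 / 6 = 83328.67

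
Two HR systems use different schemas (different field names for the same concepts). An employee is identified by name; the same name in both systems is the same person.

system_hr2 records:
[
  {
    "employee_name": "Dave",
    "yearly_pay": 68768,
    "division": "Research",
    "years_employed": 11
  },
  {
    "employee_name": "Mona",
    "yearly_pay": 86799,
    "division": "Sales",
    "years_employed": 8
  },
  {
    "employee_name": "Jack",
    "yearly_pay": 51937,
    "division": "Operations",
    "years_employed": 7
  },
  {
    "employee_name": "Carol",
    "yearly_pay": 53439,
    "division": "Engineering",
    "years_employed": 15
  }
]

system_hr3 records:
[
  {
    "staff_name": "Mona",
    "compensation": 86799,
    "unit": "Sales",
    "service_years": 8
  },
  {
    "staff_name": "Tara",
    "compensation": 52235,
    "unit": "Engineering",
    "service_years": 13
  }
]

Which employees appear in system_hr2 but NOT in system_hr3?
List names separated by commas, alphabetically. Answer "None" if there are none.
Carol, Dave, Jack

Schema mapping: "employee_name" (system_hr2) = "staff_name" (system_hr3) = employee name

Names in system_hr2: ['Carol', 'Dave', 'Jack', 'Mona']
Names in system_hr3: ['Mona', 'Tara']

In system_hr2 but not system_hr3: ['Carol', 'Dave', 'Jack']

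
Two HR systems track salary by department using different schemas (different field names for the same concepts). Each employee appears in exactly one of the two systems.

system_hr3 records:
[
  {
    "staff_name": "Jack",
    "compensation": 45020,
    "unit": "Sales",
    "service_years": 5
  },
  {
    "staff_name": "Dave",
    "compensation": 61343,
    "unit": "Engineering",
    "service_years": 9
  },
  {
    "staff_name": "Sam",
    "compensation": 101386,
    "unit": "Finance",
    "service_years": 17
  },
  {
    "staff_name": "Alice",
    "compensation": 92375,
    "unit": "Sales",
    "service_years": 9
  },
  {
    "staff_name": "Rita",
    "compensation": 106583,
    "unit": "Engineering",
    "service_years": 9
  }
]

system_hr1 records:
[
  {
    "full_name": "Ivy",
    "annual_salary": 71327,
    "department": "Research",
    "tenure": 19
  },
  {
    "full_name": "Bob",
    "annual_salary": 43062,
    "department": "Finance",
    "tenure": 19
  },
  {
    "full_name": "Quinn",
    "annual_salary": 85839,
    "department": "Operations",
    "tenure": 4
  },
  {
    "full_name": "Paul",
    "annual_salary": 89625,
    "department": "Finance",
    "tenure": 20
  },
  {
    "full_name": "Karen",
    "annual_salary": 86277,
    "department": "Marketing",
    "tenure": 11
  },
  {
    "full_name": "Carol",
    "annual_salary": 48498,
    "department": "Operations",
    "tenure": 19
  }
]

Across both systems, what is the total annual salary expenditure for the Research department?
71327

Schema mappings:
- "unit" (system_hr3) = "department" (system_hr1) = department
- "compensation" (system_hr3) = "annual_salary" (system_hr1) = salary

Research salaries from system_hr3: 0
Research salaries from system_hr1: 71327

Total: 0 + 71327 = 71327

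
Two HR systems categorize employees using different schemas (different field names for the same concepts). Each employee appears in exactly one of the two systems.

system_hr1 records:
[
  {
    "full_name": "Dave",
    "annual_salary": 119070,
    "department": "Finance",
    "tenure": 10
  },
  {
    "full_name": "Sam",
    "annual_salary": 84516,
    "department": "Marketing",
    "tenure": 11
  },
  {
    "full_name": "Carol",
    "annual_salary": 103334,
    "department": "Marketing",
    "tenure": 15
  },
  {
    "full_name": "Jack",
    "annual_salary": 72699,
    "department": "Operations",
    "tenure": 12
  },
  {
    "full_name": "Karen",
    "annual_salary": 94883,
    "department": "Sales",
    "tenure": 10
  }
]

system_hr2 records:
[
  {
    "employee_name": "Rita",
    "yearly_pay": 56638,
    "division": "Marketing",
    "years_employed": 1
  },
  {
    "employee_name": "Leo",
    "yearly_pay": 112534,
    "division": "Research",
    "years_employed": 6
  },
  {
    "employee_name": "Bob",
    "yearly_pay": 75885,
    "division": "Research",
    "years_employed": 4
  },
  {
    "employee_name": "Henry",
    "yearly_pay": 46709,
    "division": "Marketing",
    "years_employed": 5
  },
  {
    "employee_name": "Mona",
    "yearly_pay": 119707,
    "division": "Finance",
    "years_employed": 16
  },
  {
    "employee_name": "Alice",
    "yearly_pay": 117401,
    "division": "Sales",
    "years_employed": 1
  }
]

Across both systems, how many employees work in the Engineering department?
0

Schema mapping: "department" (system_hr1) = "division" (system_hr2) = department

Engineering employees in system_hr1: 0
Engineering employees in system_hr2: 0

Total in Engineering: 0 + 0 = 0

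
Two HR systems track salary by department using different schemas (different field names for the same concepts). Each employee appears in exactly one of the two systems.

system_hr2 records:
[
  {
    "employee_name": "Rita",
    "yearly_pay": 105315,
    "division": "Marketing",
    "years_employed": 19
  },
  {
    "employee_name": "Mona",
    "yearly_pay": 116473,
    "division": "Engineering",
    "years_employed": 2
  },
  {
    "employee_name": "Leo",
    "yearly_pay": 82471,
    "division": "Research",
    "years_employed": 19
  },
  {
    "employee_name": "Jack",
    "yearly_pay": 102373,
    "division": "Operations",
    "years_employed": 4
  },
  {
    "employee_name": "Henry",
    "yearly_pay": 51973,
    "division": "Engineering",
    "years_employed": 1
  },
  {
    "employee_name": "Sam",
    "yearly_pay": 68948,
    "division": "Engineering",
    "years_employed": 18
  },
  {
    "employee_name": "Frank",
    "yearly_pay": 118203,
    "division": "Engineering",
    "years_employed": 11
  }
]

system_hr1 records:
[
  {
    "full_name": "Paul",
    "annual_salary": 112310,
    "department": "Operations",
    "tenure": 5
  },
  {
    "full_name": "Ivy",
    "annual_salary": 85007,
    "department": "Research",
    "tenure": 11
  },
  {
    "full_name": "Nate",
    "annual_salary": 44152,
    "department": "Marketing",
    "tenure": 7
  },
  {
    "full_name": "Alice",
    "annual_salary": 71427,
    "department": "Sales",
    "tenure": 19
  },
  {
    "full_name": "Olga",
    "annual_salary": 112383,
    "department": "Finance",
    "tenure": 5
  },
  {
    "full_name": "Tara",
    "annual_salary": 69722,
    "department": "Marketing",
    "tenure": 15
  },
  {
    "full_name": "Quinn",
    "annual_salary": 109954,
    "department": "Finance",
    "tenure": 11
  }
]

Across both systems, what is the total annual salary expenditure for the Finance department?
222337

Schema mappings:
- "division" (system_hr2) = "department" (system_hr1) = department
- "yearly_pay" (system_hr2) = "annual_salary" (system_hr1) = salary

Finance salaries from system_hr2: 0
Finance salaries from system_hr1: 222337

Total: 0 + 222337 = 222337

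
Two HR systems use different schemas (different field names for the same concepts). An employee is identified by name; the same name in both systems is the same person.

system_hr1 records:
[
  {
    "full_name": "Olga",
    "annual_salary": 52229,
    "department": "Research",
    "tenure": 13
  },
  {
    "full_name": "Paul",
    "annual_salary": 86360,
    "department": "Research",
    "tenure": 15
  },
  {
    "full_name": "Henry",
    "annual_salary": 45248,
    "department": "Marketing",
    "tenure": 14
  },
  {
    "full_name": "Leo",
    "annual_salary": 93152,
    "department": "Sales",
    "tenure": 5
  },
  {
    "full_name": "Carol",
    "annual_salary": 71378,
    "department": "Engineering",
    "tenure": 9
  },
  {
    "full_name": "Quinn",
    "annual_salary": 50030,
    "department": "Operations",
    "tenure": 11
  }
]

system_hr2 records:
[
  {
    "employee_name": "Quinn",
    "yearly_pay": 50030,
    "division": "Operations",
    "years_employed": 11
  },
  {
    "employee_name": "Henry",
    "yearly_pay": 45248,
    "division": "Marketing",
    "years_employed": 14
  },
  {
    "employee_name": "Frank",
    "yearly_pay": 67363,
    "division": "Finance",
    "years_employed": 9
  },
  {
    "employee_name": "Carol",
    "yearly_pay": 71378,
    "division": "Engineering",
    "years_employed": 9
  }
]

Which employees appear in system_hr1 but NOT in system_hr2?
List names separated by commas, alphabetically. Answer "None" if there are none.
Leo, Olga, Paul

Schema mapping: "full_name" (system_hr1) = "employee_name" (system_hr2) = employee name

Names in system_hr1: ['Carol', 'Henry', 'Leo', 'Olga', 'Paul', 'Quinn']
Names in system_hr2: ['Carol', 'Frank', 'Henry', 'Quinn']

In system_hr1 but not system_hr2: ['Leo', 'Olga', 'Paul']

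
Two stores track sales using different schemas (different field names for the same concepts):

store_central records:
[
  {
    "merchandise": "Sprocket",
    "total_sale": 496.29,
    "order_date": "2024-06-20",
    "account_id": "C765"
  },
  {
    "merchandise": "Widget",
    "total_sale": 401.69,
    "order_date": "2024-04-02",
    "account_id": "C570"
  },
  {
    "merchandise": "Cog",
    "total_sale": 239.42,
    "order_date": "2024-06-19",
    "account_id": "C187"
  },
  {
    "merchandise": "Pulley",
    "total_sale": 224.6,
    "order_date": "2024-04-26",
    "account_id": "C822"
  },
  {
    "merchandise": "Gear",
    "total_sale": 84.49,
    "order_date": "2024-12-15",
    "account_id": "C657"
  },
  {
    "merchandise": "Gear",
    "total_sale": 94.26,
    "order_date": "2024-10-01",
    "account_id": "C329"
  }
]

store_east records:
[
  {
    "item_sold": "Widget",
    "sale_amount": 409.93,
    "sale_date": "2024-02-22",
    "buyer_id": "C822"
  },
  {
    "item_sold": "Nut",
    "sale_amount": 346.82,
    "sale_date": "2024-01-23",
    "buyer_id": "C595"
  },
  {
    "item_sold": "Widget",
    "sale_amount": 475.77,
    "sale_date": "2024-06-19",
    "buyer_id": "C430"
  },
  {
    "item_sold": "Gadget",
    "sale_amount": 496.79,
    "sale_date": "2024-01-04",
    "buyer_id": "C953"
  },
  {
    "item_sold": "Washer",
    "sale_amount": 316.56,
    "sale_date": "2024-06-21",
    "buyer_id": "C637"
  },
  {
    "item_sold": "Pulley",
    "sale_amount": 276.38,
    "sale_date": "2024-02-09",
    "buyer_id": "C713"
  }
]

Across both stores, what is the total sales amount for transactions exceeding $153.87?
3684.25

Schema mapping: "total_sale" (store_central) = "sale_amount" (store_east) = sale amount

Sum of sales > $153.87 in store_central: 1362.0
Sum of sales > $153.87 in store_east: 2322.25

Total: 1362.0 + 2322.25 = 3684.25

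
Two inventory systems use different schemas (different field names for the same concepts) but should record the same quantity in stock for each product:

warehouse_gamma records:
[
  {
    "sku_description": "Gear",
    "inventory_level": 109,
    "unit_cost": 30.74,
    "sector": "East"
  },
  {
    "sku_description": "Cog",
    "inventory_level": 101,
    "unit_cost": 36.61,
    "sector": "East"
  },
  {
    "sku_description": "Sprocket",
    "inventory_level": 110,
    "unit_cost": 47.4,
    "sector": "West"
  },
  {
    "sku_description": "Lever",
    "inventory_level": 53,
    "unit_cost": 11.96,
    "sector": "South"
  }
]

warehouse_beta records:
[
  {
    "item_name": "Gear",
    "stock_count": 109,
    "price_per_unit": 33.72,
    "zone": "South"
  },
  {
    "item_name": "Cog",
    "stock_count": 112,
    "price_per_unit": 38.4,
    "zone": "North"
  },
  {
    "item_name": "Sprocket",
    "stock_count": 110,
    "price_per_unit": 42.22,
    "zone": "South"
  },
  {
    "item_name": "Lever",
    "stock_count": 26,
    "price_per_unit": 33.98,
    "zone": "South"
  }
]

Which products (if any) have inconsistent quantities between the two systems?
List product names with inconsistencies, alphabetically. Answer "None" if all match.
Cog, Lever

Schema mappings:
- "sku_description" (warehouse_gamma) = "item_name" (warehouse_beta) = product name
- "inventory_level" (warehouse_gamma) = "stock_count" (warehouse_beta) = quantity

Comparison:
  Gear: 109 vs 109 - MATCH
  Cog: 101 vs 112 - MISMATCH
  Sprocket: 110 vs 110 - MATCH
  Lever: 53 vs 26 - MISMATCH

Products with inconsistencies: Cog, Lever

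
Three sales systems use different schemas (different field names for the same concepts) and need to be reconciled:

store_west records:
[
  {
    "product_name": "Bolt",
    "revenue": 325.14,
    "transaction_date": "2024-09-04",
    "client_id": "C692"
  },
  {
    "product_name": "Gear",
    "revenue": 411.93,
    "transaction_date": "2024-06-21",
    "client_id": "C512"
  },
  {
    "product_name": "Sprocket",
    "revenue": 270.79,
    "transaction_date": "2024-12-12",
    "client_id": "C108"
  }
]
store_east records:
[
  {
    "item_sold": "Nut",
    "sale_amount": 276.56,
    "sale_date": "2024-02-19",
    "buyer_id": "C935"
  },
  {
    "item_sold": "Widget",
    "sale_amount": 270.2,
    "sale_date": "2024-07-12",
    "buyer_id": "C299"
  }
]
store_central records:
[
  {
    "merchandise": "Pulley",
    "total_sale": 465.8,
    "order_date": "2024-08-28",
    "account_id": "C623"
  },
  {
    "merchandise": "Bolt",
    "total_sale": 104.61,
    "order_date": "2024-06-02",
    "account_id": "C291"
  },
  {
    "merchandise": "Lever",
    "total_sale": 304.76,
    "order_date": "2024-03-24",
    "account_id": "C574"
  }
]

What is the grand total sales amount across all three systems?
2429.79

Schema reconciliation - all amount fields map to sale amount:

store_west (revenue): 1007.86
store_east (sale_amount): 546.76
store_central (total_sale): 875.17

Grand total: 2429.79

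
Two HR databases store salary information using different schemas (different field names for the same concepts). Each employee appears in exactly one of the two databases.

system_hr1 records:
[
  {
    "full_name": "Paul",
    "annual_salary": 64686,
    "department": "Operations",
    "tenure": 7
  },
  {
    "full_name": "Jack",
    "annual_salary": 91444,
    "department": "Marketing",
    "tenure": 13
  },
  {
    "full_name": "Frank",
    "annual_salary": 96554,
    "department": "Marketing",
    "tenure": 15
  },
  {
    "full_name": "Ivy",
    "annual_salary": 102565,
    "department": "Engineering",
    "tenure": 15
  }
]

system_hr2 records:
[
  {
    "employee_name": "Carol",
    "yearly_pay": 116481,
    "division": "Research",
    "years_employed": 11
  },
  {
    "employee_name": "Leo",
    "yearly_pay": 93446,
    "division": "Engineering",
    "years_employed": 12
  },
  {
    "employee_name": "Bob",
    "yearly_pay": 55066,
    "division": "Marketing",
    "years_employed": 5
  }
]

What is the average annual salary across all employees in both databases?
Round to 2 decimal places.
88606.00

Schema mapping: "annual_salary" (system_hr1) = "yearly_pay" (system_hr2) = annual salary

All salaries: [64686, 91444, 96554, 102565, 116481, 93446, 55066]
Sum: 620242
Count: 7
Average: 620242 / 7 = 88606.00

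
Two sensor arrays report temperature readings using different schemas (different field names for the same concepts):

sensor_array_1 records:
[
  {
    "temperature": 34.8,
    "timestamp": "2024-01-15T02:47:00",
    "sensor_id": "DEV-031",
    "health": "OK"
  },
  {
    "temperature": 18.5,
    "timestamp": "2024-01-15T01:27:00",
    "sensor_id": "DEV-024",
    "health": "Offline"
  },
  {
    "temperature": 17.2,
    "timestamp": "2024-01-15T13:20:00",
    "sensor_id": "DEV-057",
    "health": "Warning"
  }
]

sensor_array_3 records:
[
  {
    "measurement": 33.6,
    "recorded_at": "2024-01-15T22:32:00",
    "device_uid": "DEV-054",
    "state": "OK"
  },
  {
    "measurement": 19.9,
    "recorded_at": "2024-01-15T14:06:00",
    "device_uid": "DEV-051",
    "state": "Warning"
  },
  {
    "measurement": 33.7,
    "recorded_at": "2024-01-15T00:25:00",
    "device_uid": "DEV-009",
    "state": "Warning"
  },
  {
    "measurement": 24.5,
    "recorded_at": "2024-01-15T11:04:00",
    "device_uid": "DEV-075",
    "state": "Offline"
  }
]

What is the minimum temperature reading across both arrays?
17.2

Schema mapping: "temperature" (sensor_array_1) = "measurement" (sensor_array_3) = temperature reading

Minimum in sensor_array_1: 17.2
Minimum in sensor_array_3: 19.9

Overall minimum: min(17.2, 19.9) = 17.2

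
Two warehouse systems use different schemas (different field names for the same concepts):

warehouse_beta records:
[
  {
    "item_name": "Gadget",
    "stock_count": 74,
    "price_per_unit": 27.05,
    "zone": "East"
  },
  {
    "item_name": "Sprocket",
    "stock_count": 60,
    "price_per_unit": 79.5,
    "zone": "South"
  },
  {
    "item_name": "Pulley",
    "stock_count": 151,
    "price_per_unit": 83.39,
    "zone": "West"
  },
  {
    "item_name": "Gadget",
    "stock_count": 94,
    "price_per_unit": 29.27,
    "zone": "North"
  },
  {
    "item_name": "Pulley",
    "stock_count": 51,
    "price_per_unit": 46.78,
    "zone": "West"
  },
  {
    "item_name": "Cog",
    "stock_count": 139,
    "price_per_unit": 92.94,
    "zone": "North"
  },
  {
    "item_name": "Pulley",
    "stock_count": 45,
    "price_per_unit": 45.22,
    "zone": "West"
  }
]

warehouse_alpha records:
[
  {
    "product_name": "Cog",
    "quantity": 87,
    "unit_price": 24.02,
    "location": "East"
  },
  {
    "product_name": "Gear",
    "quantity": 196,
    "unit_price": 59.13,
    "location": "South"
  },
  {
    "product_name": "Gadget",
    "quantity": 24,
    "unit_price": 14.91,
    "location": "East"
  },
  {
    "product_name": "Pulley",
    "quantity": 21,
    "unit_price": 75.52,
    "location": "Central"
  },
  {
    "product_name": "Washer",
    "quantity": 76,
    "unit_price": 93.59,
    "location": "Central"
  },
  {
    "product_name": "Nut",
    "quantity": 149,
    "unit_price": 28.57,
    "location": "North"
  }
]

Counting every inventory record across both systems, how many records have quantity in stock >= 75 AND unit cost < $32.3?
3

Schema mappings:
- "stock_count" (warehouse_beta) = "quantity" (warehouse_alpha) = quantity
- "price_per_unit" (warehouse_beta) = "unit_price" (warehouse_alpha) = unit cost

Records meeting both conditions in warehouse_beta: 1
Records meeting both conditions in warehouse_alpha: 2

Total: 1 + 2 = 3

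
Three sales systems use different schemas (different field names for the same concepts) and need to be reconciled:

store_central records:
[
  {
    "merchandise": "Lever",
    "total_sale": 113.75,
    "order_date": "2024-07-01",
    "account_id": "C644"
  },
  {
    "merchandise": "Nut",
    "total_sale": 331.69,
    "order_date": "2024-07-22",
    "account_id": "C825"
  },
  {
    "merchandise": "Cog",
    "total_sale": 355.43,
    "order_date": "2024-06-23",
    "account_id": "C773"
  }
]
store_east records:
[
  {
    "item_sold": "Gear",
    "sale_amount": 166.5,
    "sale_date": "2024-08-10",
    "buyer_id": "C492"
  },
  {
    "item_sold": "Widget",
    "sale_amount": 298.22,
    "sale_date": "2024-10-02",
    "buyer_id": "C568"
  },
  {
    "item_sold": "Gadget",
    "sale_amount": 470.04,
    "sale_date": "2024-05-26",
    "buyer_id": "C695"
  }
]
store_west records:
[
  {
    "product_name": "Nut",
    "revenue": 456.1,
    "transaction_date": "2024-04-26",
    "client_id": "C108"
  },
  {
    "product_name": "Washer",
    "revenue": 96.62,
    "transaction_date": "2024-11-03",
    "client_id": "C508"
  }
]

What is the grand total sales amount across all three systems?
2288.35

Schema reconciliation - all amount fields map to sale amount:

store_central (total_sale): 800.87
store_east (sale_amount): 934.76
store_west (revenue): 552.72

Grand total: 2288.35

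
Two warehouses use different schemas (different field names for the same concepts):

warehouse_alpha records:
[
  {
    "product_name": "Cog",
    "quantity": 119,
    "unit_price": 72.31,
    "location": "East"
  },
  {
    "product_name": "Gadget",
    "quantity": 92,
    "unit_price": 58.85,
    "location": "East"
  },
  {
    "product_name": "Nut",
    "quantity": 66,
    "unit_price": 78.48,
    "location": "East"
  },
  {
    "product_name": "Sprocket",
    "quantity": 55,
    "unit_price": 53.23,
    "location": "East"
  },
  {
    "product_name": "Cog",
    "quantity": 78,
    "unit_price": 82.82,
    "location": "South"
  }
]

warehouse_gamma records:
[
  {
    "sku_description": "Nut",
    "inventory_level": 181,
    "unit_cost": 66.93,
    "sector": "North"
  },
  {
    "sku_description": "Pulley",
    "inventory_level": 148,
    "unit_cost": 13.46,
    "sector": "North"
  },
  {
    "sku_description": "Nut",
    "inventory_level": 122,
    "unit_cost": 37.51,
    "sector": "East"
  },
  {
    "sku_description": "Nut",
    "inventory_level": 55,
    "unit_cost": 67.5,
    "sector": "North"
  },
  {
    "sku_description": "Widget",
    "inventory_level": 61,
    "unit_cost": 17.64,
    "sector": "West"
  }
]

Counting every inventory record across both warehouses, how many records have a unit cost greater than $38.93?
7

Schema mapping: "unit_price" (warehouse_alpha) = "unit_cost" (warehouse_gamma) = unit cost

Records > $38.93 in warehouse_alpha: 5
Records > $38.93 in warehouse_gamma: 2

Total count: 5 + 2 = 7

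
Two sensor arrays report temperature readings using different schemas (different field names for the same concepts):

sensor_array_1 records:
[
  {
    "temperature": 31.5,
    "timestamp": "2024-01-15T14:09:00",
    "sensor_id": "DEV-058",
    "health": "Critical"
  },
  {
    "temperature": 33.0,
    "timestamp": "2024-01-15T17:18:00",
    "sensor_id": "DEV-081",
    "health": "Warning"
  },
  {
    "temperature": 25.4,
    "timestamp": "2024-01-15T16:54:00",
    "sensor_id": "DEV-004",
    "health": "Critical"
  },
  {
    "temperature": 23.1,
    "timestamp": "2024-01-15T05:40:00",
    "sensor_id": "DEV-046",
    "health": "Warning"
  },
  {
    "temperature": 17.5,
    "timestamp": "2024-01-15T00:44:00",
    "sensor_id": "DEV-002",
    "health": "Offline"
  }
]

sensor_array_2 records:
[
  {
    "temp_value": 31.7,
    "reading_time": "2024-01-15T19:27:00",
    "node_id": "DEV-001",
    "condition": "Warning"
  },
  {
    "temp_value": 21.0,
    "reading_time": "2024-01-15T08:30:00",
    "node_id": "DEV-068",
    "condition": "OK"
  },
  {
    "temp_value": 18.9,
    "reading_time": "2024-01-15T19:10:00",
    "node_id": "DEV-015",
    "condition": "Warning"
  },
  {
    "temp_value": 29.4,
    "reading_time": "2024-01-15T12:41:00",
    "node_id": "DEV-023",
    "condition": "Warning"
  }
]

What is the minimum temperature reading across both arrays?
17.5

Schema mapping: "temperature" (sensor_array_1) = "temp_value" (sensor_array_2) = temperature reading

Minimum in sensor_array_1: 17.5
Minimum in sensor_array_2: 18.9

Overall minimum: min(17.5, 18.9) = 17.5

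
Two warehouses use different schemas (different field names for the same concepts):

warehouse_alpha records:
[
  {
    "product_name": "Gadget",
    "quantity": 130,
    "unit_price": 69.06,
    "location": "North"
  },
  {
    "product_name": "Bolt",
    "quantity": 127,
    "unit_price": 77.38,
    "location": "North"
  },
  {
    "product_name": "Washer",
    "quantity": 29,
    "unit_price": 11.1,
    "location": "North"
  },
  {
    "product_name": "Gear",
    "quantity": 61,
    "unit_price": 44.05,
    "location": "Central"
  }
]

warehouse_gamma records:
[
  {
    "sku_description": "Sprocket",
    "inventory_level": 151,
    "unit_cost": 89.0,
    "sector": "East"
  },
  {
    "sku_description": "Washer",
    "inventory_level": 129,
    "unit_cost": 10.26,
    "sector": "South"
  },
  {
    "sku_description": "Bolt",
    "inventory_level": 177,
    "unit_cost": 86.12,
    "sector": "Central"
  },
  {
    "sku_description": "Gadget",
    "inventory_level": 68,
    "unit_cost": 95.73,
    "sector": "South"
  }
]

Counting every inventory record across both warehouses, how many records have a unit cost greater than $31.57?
6

Schema mapping: "unit_price" (warehouse_alpha) = "unit_cost" (warehouse_gamma) = unit cost

Records > $31.57 in warehouse_alpha: 3
Records > $31.57 in warehouse_gamma: 3

Total count: 3 + 3 = 6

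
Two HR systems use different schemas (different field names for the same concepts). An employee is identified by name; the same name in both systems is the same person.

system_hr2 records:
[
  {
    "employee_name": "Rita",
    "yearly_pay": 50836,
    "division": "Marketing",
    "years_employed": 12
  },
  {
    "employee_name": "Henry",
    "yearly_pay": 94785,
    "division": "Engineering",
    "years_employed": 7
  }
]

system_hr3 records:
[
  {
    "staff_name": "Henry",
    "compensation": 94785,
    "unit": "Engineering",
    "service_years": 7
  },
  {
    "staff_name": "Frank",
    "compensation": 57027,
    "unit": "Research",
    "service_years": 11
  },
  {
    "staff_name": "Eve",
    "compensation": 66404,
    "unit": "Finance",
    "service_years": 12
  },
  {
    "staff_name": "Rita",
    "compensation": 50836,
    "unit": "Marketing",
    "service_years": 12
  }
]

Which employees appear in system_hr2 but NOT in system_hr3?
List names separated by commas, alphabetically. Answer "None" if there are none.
None

Schema mapping: "employee_name" (system_hr2) = "staff_name" (system_hr3) = employee name

Names in system_hr2: ['Henry', 'Rita']
Names in system_hr3: ['Eve', 'Frank', 'Henry', 'Rita']

In system_hr2 but not system_hr3: None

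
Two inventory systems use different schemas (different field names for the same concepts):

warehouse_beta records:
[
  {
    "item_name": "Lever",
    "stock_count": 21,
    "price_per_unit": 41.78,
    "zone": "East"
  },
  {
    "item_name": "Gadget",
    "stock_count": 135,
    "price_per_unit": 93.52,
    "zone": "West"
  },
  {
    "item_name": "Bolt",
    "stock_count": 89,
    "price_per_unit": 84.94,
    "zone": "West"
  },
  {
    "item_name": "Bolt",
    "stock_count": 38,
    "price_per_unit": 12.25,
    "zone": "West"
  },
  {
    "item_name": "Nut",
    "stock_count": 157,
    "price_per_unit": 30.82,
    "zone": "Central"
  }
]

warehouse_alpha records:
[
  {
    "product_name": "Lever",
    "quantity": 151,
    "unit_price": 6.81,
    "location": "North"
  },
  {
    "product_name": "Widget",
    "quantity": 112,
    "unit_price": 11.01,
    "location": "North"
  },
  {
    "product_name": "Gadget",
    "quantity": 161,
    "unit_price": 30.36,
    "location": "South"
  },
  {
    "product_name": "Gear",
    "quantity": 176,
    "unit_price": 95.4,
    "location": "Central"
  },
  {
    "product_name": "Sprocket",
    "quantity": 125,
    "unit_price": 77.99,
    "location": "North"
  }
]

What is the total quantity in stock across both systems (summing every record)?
1165

To reconcile these schemas, identify the field holding the quantity in stock in each system:
1. In warehouse_beta it is "stock_count"
2. In warehouse_alpha it is "quantity"

From warehouse_beta: 21 + 135 + 89 + 38 + 157 = 440
From warehouse_alpha: 151 + 112 + 161 + 176 + 125 = 725

Total: 440 + 725 = 1165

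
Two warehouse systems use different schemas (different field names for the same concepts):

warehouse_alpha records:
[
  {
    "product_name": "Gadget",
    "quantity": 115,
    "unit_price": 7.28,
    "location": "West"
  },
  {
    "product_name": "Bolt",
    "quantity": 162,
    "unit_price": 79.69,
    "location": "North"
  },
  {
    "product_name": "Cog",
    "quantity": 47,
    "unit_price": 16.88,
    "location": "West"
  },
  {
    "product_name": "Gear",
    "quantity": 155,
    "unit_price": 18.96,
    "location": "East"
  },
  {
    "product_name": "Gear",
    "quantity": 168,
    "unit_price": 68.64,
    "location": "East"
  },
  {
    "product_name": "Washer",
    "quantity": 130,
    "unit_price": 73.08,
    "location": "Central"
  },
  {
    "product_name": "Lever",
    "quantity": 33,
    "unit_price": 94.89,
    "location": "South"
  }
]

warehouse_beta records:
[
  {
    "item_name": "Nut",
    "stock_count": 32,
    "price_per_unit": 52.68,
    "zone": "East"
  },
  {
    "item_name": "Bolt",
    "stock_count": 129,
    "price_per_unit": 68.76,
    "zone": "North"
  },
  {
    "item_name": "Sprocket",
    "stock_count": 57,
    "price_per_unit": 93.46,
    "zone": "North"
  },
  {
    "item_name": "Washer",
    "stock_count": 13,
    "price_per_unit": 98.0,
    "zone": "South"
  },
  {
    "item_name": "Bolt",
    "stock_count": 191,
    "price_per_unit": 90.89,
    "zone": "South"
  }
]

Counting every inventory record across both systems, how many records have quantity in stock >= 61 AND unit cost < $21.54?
2

Schema mappings:
- "quantity" (warehouse_alpha) = "stock_count" (warehouse_beta) = quantity
- "unit_price" (warehouse_alpha) = "price_per_unit" (warehouse_beta) = unit cost

Records meeting both conditions in warehouse_alpha: 2
Records meeting both conditions in warehouse_beta: 0

Total: 2 + 0 = 2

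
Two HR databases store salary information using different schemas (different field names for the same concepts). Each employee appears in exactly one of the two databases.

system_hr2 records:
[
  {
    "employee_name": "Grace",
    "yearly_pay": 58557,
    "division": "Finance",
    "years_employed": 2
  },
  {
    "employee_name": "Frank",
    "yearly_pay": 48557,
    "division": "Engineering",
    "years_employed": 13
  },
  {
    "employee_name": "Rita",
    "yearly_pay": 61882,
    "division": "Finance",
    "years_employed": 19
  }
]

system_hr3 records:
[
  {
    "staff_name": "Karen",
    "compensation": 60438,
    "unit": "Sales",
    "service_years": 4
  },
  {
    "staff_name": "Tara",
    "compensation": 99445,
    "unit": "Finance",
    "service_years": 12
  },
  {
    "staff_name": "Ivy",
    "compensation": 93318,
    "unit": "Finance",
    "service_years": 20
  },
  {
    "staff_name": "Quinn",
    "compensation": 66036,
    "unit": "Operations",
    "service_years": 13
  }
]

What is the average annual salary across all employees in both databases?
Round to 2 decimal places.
69747.57

Schema mapping: "yearly_pay" (system_hr2) = "compensation" (system_hr3) = annual salary

All salaries: [58557, 48557, 61882, 60438, 99445, 93318, 66036]
Sum: 488233
Count: 7
Average: 488233 / 7 = 69747.57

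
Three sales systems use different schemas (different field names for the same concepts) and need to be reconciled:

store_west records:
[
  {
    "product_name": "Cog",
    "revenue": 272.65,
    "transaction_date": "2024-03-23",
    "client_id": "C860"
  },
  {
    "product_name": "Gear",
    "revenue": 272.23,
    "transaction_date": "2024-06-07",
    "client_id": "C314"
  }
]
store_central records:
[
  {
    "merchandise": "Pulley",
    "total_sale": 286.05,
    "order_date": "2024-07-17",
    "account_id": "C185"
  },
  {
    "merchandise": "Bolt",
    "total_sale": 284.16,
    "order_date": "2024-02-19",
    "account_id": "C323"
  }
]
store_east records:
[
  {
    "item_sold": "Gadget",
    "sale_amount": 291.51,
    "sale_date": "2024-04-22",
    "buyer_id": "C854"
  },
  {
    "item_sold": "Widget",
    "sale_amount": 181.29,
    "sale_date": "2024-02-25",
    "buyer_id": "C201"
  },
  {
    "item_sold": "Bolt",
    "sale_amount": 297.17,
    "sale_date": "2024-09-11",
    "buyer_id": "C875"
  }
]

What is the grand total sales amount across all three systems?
1885.06

Schema reconciliation - all amount fields map to sale amount:

store_west (revenue): 544.88
store_central (total_sale): 570.21
store_east (sale_amount): 769.97

Grand total: 1885.06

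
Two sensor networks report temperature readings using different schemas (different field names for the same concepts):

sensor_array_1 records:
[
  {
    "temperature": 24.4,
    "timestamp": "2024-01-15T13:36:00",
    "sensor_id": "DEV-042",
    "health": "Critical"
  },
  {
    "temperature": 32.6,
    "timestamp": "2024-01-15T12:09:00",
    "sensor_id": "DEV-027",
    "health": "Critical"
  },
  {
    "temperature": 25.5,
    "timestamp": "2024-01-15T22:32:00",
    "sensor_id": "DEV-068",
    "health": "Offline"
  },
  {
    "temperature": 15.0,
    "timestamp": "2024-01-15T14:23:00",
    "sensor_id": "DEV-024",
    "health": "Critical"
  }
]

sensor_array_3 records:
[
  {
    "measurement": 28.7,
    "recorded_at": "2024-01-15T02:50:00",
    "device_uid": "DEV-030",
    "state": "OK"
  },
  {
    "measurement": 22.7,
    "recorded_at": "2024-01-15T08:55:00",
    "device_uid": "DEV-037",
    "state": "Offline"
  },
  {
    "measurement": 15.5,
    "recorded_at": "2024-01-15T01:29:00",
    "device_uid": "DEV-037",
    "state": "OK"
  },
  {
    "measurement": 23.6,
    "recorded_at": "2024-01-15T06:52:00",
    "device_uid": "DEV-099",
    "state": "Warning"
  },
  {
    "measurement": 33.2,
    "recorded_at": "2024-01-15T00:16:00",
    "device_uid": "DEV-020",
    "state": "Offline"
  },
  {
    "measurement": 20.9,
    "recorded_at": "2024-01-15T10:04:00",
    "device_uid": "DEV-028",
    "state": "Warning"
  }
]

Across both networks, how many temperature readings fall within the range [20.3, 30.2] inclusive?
6

Schema mapping: "temperature" (sensor_array_1) = "measurement" (sensor_array_3) = temperature

Readings in [20.3, 30.2] from sensor_array_1: 2
Readings in [20.3, 30.2] from sensor_array_3: 4

Total count: 2 + 4 = 6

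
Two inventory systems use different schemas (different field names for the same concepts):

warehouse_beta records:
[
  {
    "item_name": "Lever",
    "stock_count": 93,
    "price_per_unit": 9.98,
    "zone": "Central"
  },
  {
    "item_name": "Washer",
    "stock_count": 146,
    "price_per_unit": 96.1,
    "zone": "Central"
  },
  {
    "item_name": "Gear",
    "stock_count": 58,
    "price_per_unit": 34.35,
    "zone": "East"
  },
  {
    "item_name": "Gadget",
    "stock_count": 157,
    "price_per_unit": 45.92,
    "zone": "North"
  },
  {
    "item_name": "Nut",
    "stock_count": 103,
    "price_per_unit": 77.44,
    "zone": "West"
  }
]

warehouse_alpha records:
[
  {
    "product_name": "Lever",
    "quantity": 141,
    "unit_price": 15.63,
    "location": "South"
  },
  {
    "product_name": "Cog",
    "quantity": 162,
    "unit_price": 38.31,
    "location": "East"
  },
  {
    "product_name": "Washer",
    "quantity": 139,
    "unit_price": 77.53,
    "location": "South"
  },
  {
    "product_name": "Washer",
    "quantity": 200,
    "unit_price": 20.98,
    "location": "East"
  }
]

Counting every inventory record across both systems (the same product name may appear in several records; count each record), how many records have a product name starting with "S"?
0

Schema mapping: "item_name" (warehouse_beta) = "product_name" (warehouse_alpha) = product name

Records with product name starting with "S" in warehouse_beta: 0
Records with product name starting with "S" in warehouse_alpha: 0

Total: 0 + 0 = 0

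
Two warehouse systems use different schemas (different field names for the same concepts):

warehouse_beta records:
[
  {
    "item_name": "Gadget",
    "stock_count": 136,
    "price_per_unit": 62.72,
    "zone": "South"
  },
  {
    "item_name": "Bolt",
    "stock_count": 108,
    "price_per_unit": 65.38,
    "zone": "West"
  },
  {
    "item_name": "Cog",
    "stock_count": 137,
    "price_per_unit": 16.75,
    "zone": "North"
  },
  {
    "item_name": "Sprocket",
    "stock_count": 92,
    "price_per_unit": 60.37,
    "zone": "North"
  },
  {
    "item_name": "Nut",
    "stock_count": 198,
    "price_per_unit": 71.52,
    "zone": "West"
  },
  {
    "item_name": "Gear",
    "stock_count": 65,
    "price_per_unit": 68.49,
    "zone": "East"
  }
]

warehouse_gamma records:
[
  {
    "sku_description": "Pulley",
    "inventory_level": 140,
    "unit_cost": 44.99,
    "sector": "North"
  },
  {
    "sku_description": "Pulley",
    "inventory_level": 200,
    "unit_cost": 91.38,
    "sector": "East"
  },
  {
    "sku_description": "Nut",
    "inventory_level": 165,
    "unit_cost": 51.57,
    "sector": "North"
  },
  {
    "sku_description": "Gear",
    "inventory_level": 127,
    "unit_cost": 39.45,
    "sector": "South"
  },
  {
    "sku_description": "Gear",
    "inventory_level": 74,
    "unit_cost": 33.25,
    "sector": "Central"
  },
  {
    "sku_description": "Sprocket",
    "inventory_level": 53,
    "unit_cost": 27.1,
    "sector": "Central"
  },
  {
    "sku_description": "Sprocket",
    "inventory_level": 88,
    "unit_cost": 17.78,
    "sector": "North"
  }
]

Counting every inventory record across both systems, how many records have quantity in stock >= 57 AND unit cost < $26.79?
2

Schema mappings:
- "stock_count" (warehouse_beta) = "inventory_level" (warehouse_gamma) = quantity
- "price_per_unit" (warehouse_beta) = "unit_cost" (warehouse_gamma) = unit cost

Records meeting both conditions in warehouse_beta: 1
Records meeting both conditions in warehouse_gamma: 1

Total: 1 + 1 = 2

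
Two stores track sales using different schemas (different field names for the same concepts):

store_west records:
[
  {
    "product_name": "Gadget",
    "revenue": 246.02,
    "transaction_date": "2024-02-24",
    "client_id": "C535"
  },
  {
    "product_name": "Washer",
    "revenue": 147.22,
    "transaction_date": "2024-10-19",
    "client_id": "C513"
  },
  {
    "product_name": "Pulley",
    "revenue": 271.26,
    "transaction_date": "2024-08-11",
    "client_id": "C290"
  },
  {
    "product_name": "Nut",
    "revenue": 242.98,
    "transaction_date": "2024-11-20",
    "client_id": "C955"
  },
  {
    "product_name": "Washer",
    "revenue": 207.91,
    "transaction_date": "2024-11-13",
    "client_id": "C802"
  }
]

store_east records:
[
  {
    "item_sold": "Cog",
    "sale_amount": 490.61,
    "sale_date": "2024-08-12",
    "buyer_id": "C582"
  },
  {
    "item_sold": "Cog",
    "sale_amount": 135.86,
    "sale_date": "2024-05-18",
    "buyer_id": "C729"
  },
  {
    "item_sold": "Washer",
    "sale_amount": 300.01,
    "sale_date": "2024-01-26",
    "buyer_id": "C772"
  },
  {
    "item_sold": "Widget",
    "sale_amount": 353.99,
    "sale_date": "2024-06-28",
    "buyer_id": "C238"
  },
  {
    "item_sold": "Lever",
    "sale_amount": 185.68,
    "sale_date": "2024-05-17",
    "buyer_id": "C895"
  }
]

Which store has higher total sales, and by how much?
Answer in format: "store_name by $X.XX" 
store_east by $350.76

Schema mapping: "revenue" (store_west) = "sale_amount" (store_east) = sale amount

Total for store_west: 1115.39
Total for store_east: 1466.15

Difference: |1115.39 - 1466.15| = 350.76
store_east has higher sales by $350.76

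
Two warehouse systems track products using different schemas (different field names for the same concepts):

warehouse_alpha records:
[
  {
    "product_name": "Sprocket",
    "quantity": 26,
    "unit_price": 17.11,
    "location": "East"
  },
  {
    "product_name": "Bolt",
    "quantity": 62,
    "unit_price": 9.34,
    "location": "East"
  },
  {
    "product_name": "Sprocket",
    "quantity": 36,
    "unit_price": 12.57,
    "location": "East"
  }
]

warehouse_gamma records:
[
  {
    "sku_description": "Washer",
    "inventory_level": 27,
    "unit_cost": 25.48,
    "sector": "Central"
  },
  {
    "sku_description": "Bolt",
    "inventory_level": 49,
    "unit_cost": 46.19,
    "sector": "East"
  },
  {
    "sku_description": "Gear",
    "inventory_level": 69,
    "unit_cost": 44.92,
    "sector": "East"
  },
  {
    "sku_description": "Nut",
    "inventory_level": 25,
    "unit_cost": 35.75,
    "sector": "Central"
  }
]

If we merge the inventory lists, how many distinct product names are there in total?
5

Schema mapping: "product_name" (warehouse_alpha) = "sku_description" (warehouse_gamma) = product name

Products in warehouse_alpha: ['Bolt', 'Sprocket']
Products in warehouse_gamma: ['Bolt', 'Gear', 'Nut', 'Washer']

Union (unique products): ['Bolt', 'Gear', 'Nut', 'Sprocket', 'Washer']
Count: 5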